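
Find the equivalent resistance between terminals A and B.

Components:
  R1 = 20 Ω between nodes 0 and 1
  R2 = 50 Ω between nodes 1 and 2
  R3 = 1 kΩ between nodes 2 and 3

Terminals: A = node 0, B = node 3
Reduce the network between node 0 (A) and node 3 (B) by series/parallel combination:
  Rs1 = R1 + R2 (series, joined only at node 1) = 20 + 50 = 70 Ω
  Rs2 = R3 + Rs1 (series, joined only at node 2) = 1000 + 70 = 1070 Ω
R_eq = 1.07 kΩ

Final answer: 1.07 kΩ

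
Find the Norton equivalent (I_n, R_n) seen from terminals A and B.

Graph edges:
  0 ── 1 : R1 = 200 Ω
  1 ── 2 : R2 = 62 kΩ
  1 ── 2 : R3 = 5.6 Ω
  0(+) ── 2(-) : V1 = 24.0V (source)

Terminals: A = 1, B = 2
Find the Thévenin equivalent first; then I_n = V_th/R_th and R_n = R_th.
Step 1 — V_th is the open-circuit voltage V_A - V_B (nothing connected across the terminals).
Nodal analysis, taking node 2 as the 0 V reference.
Source V1 fixes V_0 = 24 V.
KCL at each unknown node (sum of currents leaving = 0; resistances in Ω):
  Node 1: (V_1 - 24)/200 + (V_1 - 0)/62000 + (V_1 - 0)/5.6 = 0
Collecting terms: 0.1836 × V_1 = 0.12  =>  V_1 = 0.6536 V
V_th = V_1 - V_2 = 0.6536 - 0 = 0.6536 V
Step 2 — R_th: zero the source — replace V1 by a short circuit (node 2 merges into node 0) — and find the resistance seen between A (node 1) and B (node 0).
Reduce the network between node 1 (A) and node 0 (B) by series/parallel combination:
  Rp1 = R1 ‖ R2 ‖ R3 (parallel, all between nodes 0 and 1) = 1/(1/200 + 1/62000 + 1/5.6) = 5.447 Ω
R_th = 5.447 Ω
I_n = V_th/R_th = 0.6536/5.447 = 0.12 A, and R_n = R_th = 5.447 Ω

Final answer: I_n = 0.12 A, R_n = 5.447 Ω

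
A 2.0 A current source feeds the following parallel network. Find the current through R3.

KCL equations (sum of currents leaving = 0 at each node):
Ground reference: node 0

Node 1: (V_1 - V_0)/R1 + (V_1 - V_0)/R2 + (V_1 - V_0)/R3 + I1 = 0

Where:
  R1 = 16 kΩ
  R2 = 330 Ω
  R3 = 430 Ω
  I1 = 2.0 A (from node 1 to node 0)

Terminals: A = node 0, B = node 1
All resistors sit directly between nodes 0 and 1, so they are in parallel and share one voltage V; the full source current 2 A splits among them.
1/R_par = 1/16000 + 1/330 + 1/430 = 0.005418 S  =>  R_par = 184.6 Ω
V = I × R_par = 2 × 184.6 = 369.1 V
I_R3 = V/R3 = 369.1/430 = 0.8584 A

Final answer: 0.8584 A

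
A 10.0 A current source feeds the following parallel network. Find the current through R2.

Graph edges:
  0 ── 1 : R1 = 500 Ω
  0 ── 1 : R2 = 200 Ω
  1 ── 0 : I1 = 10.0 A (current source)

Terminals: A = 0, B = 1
All resistors sit directly between nodes 0 and 1, so they are in parallel and share one voltage V; the full source current 10 A splits among them.
1/R_par = 1/500 + 1/200 = 0.007 S  =>  R_par = 142.9 Ω
V = I × R_par = 10 × 142.9 = 1429 V
I_R2 = V/R2 = 1429/200 = 7.143 A

Final answer: 7.143 A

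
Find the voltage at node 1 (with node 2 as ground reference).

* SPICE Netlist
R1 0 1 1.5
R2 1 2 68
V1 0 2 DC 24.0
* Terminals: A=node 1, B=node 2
Nodal analysis, taking node 2 as the 0 V reference.
Source V1 fixes V_0 = 24 V.
KCL at each unknown node (sum of currents leaving = 0; resistances in Ω):
  Node 1: (V_1 - 24)/1.5 + (V_1 - 0)/68 = 0
Collecting terms: 0.6814 × V_1 = 16  =>  V_1 = 23.48 V
The requested potential is V_1 = 23.48 V.

Final answer: V_1 = 23.48 V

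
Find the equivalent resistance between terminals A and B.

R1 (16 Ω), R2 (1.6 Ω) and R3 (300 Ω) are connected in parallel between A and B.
Reduce the network between node 0 (A) and node 1 (B) by series/parallel combination:
  Rp1 = R1 ‖ R2 ‖ R3 (parallel, all between nodes 0 and 1) = 1/(1/16 + 1/1.6 + 1/300) = 1.448 Ω
R_eq = 1.448 Ω

Final answer: 1.448 Ω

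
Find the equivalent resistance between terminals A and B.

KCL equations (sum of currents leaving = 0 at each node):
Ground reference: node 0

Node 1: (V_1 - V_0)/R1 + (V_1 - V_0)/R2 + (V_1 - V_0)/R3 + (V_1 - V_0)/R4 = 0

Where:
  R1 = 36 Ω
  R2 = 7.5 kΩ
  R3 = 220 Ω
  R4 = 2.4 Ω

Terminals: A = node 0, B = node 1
Reduce the network between node 0 (A) and node 1 (B) by series/parallel combination:
  Rp1 = R1 ‖ R2 ‖ R3 ‖ R4 (parallel, all between nodes 0 and 1) = 1/(1/36 + 1/7500 + 1/220 + 1/2.4) = 2.227 Ω
R_eq = 2.227 Ω

Final answer: 2.227 Ω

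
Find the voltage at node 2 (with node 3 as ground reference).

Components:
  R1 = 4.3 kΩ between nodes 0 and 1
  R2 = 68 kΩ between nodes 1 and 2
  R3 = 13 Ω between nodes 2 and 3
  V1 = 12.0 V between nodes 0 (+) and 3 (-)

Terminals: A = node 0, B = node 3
Nodal analysis, taking node 3 as the 0 V reference.
Source V1 fixes V_0 = 12 V.
KCL at each unknown node (sum of currents leaving = 0; resistances in Ω):
  Node 1: (V_1 - 12)/4300 + (V_1 - V_2)/68000 = 0
  Node 2: (V_2 - V_1)/68000 + (V_2 - 0)/13 = 0
Collecting terms (coefficients in siemens):
  0.0002473·V_1 - 0.00001471·V_2 = 0.002791
  0.07694·V_2 - 0.00001471·V_1 = 0
Determinant D = (0.0002473)(0.07694) - (-0.00001471)(-0.00001471) = 0.00001902
V_1 = [(0.002791)(0.07694) - (-0.00001471)(0)]/D = 11.29 V
V_2 = [(0.0002473)(0) - (0.002791)(-0.00001471)]/D = 0.002157 V
The requested potential is V_2 = 0.002157 V.

Final answer: V_2 = 0.002157 V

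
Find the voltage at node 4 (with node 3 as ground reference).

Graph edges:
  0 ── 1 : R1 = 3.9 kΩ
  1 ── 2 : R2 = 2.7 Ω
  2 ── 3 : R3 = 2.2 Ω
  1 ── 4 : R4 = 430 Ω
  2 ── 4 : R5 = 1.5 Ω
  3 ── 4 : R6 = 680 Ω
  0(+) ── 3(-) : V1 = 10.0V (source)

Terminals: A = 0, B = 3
Nodal analysis, taking node 3 as the 0 V reference.
Source V1 fixes V_0 = 10 V.
KCL at each unknown node (sum of currents leaving = 0; resistances in Ω):
  Node 1: (V_1 - 10)/3900 + (V_1 - V_2)/2.7 + (V_1 - V_4)/430 = 0
  Node 2: (V_2 - V_1)/2.7 + (V_2 - 0)/2.2 + (V_2 - V_4)/1.5 = 0
  Node 4: (V_4 - V_1)/430 + (V_4 - V_2)/1.5 + (V_4 - 0)/680 = 0
Collecting terms (coefficients in siemens):
  0.373·V_1 - 0.3704·V_2 - 0.002326·V_4 = 0.002564
  1.492·V_2 - 0.3704·V_1 - 0.6667·V_4 = 0
  0.6705·V_4 - 0.002326·V_1 - 0.6667·V_2 = 0
Solving these 3 simultaneous equations (Gaussian elimination) gives:
  V_1 = 0.01249 V, V_2 = 0.005616 V, V_4 = 0.005627 V
The requested potential is V_4 = 0.005627 V.

Final answer: V_4 = 0.005627 V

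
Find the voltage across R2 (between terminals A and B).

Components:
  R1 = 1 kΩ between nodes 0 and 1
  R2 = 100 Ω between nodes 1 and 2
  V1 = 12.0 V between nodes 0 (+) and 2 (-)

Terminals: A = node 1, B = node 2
R1 and R2 are in series across V1 (node 0 → node 1 → node 2), and the output A–B is taken across R2, so this is a voltage divider.
Series current: I = V1/(R1 + R2) = 12/(1000 + 100) = 12/1100 = 0.01091 A
V_R2 = I × R2 = V1 × R2/(R1 + R2) = 12 × 100/1100 = 1.091 V

Final answer: 1.091 V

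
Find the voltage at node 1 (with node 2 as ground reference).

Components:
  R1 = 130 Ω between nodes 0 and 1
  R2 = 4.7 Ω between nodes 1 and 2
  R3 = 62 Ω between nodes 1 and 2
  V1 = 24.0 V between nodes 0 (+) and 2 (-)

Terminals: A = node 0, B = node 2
Nodal analysis, taking node 2 as the 0 V reference.
Source V1 fixes V_0 = 24 V.
KCL at each unknown node (sum of currents leaving = 0; resistances in Ω):
  Node 1: (V_1 - 24)/130 + (V_1 - 0)/4.7 + (V_1 - 0)/62 = 0
Collecting terms: 0.2366 × V_1 = 0.1846  =>  V_1 = 0.7803 V
The requested potential is V_1 = 0.7803 V.

Final answer: V_1 = 0.7803 V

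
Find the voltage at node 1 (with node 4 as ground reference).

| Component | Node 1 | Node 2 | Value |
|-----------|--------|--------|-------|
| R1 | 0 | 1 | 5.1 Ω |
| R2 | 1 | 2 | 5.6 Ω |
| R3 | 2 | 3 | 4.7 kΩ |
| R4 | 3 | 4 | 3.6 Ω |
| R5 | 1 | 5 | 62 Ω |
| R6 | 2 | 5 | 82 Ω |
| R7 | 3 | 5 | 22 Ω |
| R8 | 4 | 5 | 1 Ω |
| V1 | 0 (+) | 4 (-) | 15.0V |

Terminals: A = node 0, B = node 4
Nodal analysis, taking node 4 as the 0 V reference.
Source V1 fixes V_0 = 15 V.
KCL at each unknown node (sum of currents leaving = 0; resistances in Ω):
  Node 1: (V_1 - 15)/5.1 + (V_1 - V_2)/5.6 + (V_1 - V_5)/62 = 0
  Node 2: (V_2 - V_1)/5.6 + (V_2 - V_3)/4700 + (V_2 - V_5)/82 = 0
  Node 3: (V_3 - V_2)/4700 + (V_3 - 0)/3.6 + (V_3 - V_5)/22 = 0
  Node 5: (V_5 - V_1)/62 + (V_5 - V_2)/82 + (V_5 - V_3)/22 + (V_5 - 0)/1 = 0
Collecting terms (coefficients in siemens):
  0.3908·V_1 - 0.1786·V_2 - 0.01613·V_5 = 2.941
  0.191·V_2 - 0.1786·V_1 - 0.0002128·V_3 - 0.0122·V_5 = 0
  0.3234·V_3 - 0.0002128·V_2 - 0.04545·V_5 = 0
  1.074·V_5 - 0.01613·V_1 - 0.0122·V_2 - 0.04545·V_3 = 0
Solving these 4 simultaneous equations (Gaussian elimination) gives:
  V_1 = 13.18 V, V_2 = 12.35 V, V_3 = 0.05599 V, V_5 = 0.3406 V
The requested potential is V_1 = 13.18 V.

Final answer: V_1 = 13.18 V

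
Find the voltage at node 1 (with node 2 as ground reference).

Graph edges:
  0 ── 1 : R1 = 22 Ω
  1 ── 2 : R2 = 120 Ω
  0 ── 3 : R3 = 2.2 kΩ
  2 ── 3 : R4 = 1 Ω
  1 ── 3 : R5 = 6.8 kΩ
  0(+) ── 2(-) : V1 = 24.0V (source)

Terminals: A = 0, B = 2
Nodal analysis, taking node 2 as the 0 V reference.
Source V1 fixes V_0 = 24 V.
KCL at each unknown node (sum of currents leaving = 0; resistances in Ω):
  Node 1: (V_1 - 24)/22 + (V_1 - 0)/120 + (V_1 - V_3)/6800 = 0
  Node 3: (V_3 - 24)/2200 + (V_3 - 0)/1 + (V_3 - V_1)/6800 = 0
Collecting terms (coefficients in siemens):
  0.05393·V_1 - 0.0001471·V_3 = 1.091
  1.001·V_3 - 0.0001471·V_1 = 0.01091
Determinant D = (0.05393)(1.001) - (-0.0001471)(-0.0001471) = 0.05397
V_1 = [(1.091)(1.001) - (-0.0001471)(0.01091)]/D = 20.23 V
V_3 = [(0.05393)(0.01091) - (1.091)(-0.0001471)]/D = 0.01388 V
The requested potential is V_1 = 20.23 V.

Final answer: V_1 = 20.23 V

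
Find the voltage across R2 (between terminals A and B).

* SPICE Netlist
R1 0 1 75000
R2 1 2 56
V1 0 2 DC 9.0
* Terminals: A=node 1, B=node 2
R1 and R2 are in series across V1 (node 0 → node 1 → node 2), and the output A–B is taken across R2, so this is a voltage divider.
Series current: I = V1/(R1 + R2) = 9/(75000 + 56) = 9/75060 = 0.0001199 A
V_R2 = I × R2 = V1 × R2/(R1 + R2) = 9 × 56/75060 = 0.006715 V

Final answer: 0.006715 V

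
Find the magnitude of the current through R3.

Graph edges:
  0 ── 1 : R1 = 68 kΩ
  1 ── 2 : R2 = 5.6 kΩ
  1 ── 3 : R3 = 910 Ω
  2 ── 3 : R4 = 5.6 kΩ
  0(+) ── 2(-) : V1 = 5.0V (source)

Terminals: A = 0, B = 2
Nodal analysis, taking node 2 as the 0 V reference.
Source V1 fixes V_0 = 5 V.
KCL at each unknown node (sum of currents leaving = 0; resistances in Ω):
  Node 1: (V_1 - 5)/68000 + (V_1 - 0)/5600 + (V_1 - V_3)/910 = 0
  Node 3: (V_3 - V_1)/910 + (V_3 - 0)/5600 = 0
Collecting terms (coefficients in siemens):
  0.001292·V_1 - 0.001099·V_3 = 0.00007353
  0.001277·V_3 - 0.001099·V_1 = 0
Determinant D = (0.001292)(0.001277) - (-0.001099)(-0.001099) = 0.0000004431
V_1 = [(0.00007353)(0.001277) - (-0.001099)(0)]/D = 0.212 V
V_3 = [(0.001292)(0) - (0.00007353)(-0.001099)]/D = 0.1823 V
I_R3 = (V_1 - V_3)/R3 = (0.212 - 0.1823)/910 = 0.00003256 A
|I_R3| = 0.00003256 A

Final answer: |I_R3| = 3.256e-05 A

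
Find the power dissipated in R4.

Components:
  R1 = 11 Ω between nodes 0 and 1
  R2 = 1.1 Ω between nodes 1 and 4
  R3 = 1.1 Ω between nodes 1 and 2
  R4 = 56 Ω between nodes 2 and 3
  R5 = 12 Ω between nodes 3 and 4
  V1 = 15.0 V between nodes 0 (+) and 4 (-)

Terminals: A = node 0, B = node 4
Nodal analysis, taking node 4 as the 0 V reference.
Source V1 fixes V_0 = 15 V.
KCL at each unknown node (sum of currents leaving = 0; resistances in Ω):
  Node 1: (V_1 - 15)/11 + (V_1 - 0)/1.1 + (V_1 - V_2)/1.1 = 0
  Node 2: (V_2 - V_1)/1.1 + (V_2 - V_3)/56 = 0
  Node 3: (V_3 - V_2)/56 + (V_3 - 0)/12 = 0
Collecting terms (coefficients in siemens):
  1.909·V_1 - 0.9091·V_2 = 1.364
  0.9269·V_2 - 0.9091·V_1 - 0.01786·V_3 = 0
  0.1012·V_3 - 0.01786·V_2 = 0
Solving these 3 simultaneous equations (Gaussian elimination) gives:
  V_1 = 1.344 V, V_2 = 1.323 V, V_3 = 0.2334 V
I_R4 = (V_2 - V_3)/R4 = (1.323 - 0.2334)/56 = 0.01945 A
P_R4 = I_R4² × R4 = (0.01945)² × 56 = 0.02119 W

Final answer: 0.02119 W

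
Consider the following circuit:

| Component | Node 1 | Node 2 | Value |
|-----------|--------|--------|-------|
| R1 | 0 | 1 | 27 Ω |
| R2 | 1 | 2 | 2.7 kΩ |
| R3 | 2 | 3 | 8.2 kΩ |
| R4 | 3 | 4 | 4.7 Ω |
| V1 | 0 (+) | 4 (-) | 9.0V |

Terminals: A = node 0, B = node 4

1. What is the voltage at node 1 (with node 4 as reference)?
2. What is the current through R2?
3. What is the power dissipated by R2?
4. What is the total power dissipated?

Nodal analysis, taking node 4 as the 0 V reference.
Source V1 fixes V_0 = 9 V.
KCL at each unknown node (sum of currents leaving = 0; resistances in Ω):
  Node 1: (V_1 - 9)/27 + (V_1 - V_2)/2700 = 0
  Node 2: (V_2 - V_1)/2700 + (V_2 - V_3)/8200 = 0
  Node 3: (V_3 - V_2)/8200 + (V_3 - 0)/4.7 = 0
Collecting terms (coefficients in siemens):
  0.03741·V_1 - 0.0003704·V_2 = 0.3333
  0.0004923·V_2 - 0.0003704·V_1 - 0.000122·V_3 = 0
  0.2129·V_3 - 0.000122·V_2 = 0
Solving these 3 simultaneous equations (Gaussian elimination) gives:
  V_1 = 8.978 V, V_2 = 6.755 V, V_3 = 0.003869 V
Part 1:
  Read off the nodal solution: V_1 = 8.978 V
Part 2:
  I_R2 = (V_1 - V_2)/R2 = (8.978 - 6.755)/2700 = 0.0008233 A
  Magnitude: I_R2 = 0.0008233 A
Part 3:
  I_R2 = (V_1 - V_2)/R2 = (8.978 - 6.755)/2700 = 0.0008233 A
  P_R2 = I_R2² × R2 = (0.0008233)² × 2700 = 0.00183 W
Part 4:
  Power in each resistor, P = (ΔV)²/R:
    P_R1 = (9 - 8.978)²/27 = 0.0000183 W
    P_R2 = (8.978 - 6.755)²/2700 = 0.00183 W
    P_R3 = (6.755 - 0.003869)²/8200 = 0.005558 W
    P_R4 = (0.003869 - 0)²/4.7 = 0.000003186 W
  P_total = P_R1 + P_R2 + P_R3 + P_R4 = 0.00741 W

Final answers:
1. V_1 = 8.978 V
2. I_R2 = 0.0008233 A
3. P_R2 = 0.00183 W
4. P_total = 0.00741 W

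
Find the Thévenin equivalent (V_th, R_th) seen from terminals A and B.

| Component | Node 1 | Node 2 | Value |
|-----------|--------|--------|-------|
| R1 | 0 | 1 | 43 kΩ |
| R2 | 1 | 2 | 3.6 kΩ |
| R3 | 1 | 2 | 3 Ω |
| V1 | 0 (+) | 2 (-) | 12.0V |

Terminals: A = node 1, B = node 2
Step 1 — V_th is the open-circuit voltage V_A - V_B (nothing connected across the terminals).
Nodal analysis, taking node 2 as the 0 V reference.
Source V1 fixes V_0 = 12 V.
KCL at each unknown node (sum of currents leaving = 0; resistances in Ω):
  Node 1: (V_1 - 12)/43000 + (V_1 - 0)/3600 + (V_1 - 0)/3 = 0
Collecting terms: 0.3336 × V_1 = 0.0002791  =>  V_1 = 0.0008365 V
V_th = V_1 - V_2 = 0.0008365 - 0 = 0.0008365 V
Step 2 — R_th: zero the source — replace V1 by a short circuit (node 2 merges into node 0) — and find the resistance seen between A (node 1) and B (node 0).
Reduce the network between node 1 (A) and node 0 (B) by series/parallel combination:
  Rp1 = R1 ‖ R2 ‖ R3 (parallel, all between nodes 0 and 1) = 1/(1/43000 + 1/3600 + 1/3) = 2.997 Ω
R_th = 2.997 Ω

Final answer: V_th = 0.0008365 V, R_th = 2.997 Ω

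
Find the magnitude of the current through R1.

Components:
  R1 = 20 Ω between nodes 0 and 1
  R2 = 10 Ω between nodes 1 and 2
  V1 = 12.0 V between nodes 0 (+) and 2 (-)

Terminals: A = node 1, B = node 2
Nodal analysis, taking node 2 as the 0 V reference.
Source V1 fixes V_0 = 12 V.
KCL at each unknown node (sum of currents leaving = 0; resistances in Ω):
  Node 1: (V_1 - 12)/20 + (V_1 - 0)/10 = 0
Collecting terms: 0.15 × V_1 = 0.6  =>  V_1 = 4 V
I_R1 = (V_0 - V_1)/R1 = (12 - 4)/20 = 0.4 A
|I_R1| = 0.4 A

Final answer: |I_R1| = 0.4 A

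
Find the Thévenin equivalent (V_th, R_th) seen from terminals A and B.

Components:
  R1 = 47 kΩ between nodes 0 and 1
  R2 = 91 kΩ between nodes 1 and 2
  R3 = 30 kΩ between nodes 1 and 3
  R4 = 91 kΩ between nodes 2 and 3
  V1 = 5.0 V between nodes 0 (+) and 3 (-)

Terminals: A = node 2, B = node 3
Step 1 — V_th is the open-circuit voltage V_A - V_B (nothing connected across the terminals).
Nodal analysis, taking node 3 as the 0 V reference.
Source V1 fixes V_0 = 5 V.
KCL at each unknown node (sum of currents leaving = 0; resistances in Ω):
  Node 1: (V_1 - 5)/47000 + (V_1 - V_2)/91000 + (V_1 - 0)/30000 = 0
  Node 2: (V_2 - V_1)/91000 + (V_2 - 0)/91000 = 0
Collecting terms (coefficients in siemens):
  0.0000656·V_1 - 0.00001099·V_2 = 0.0001064
  0.00002198·V_2 - 0.00001099·V_1 = 0
Determinant D = (0.0000656)(0.00002198) - (-0.00001099)(-0.00001099) = 0.000000001321
V_1 = [(0.0001064)(0.00002198) - (-0.00001099)(0)]/D = 1.77 V
V_2 = [(0.0000656)(0) - (0.0001064)(-0.00001099)]/D = 0.885 V
V_th = V_2 - V_3 = 0.885 - 0 = 0.885 V
Step 2 — R_th: zero the source — replace V1 by a short circuit (node 3 merges into node 0) — and find the resistance seen between A (node 2) and B (node 0).
Reduce the network between node 2 (A) and node 0 (B) by series/parallel combination:
  Rp1 = R1 ‖ R3 (parallel, both between nodes 0 and 1) = 1/(1/47000 + 1/30000) = 18310 Ω
  Rs1 = R2 + Rp1 (series, joined only at node 1) = 91000 + 18310 = 109300 Ω
  Rp2 = R4 ‖ Rs1 (parallel, both between nodes 0 and 2) = 1/(1/91000 + 1/109300) = 49660 Ω
R_th = 49.66 kΩ

Final answer: V_th = 0.885 V, R_th = 49.66 kΩ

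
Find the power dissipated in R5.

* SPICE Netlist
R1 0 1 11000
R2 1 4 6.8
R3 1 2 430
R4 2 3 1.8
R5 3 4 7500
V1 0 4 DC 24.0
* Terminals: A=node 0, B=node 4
Nodal analysis, taking node 4 as the 0 V reference.
Source V1 fixes V_0 = 24 V.
KCL at each unknown node (sum of currents leaving = 0; resistances in Ω):
  Node 1: (V_1 - 24)/11000 + (V_1 - 0)/6.8 + (V_1 - V_2)/430 = 0
  Node 2: (V_2 - V_1)/430 + (V_2 - V_3)/1.8 = 0
  Node 3: (V_3 - V_2)/1.8 + (V_3 - 0)/7500 = 0
Collecting terms (coefficients in siemens):
  0.1495·V_1 - 0.002326·V_2 = 0.002182
  0.5579·V_2 - 0.002326·V_1 - 0.5556·V_3 = 0
  0.5557·V_3 - 0.5556·V_2 = 0
Solving these 3 simultaneous equations (Gaussian elimination) gives:
  V_1 = 0.01481 V, V_2 = 0.01401 V, V_3 = 0.01401 V
I_R5 = (V_3 - V_4)/R5 = (0.01401 - 0)/7500 = 0.000001868 A
P_R5 = I_R5² × R5 = (0.000001868)² × 7500 = 0.00000002616 W

Final answer: 2.616e-08 W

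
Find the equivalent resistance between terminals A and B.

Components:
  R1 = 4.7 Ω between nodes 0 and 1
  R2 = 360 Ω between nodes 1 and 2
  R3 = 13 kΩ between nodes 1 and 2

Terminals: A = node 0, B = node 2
Reduce the network between node 0 (A) and node 2 (B) by series/parallel combination:
  Rp1 = R2 ‖ R3 (parallel, both between nodes 1 and 2) = 1/(1/360 + 1/13000) = 350.3 Ω
  Rs1 = R1 + Rp1 (series, joined only at node 1) = 4.7 + 350.3 = 355 Ω
R_eq = 355 Ω

Final answer: 355 Ω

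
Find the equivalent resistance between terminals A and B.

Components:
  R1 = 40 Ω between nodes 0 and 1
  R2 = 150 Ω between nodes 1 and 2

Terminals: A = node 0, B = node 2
Reduce the network between node 0 (A) and node 2 (B) by series/parallel combination:
  Rs1 = R1 + R2 (series, joined only at node 1) = 40 + 150 = 190 Ω
R_eq = 190 Ω

Final answer: 190 Ω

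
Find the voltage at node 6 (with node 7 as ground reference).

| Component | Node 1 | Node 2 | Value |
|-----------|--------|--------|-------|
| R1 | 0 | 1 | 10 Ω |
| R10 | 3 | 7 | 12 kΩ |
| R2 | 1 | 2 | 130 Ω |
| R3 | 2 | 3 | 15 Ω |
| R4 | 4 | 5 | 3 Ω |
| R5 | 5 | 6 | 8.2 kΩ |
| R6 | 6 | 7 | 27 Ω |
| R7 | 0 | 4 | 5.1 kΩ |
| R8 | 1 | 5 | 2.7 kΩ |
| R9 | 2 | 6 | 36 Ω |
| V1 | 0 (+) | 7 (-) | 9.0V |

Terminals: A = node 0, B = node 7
Nodal analysis, taking node 7 as the 0 V reference.
Source V1 fixes V_0 = 9 V.
KCL at each unknown node (sum of currents leaving = 0; resistances in Ω):
  Node 1: (V_1 - 9)/10 + (V_1 - V_2)/130 + (V_1 - V_5)/2700 = 0
  Node 2: (V_2 - V_1)/130 + (V_2 - V_3)/15 + (V_2 - V_6)/36 = 0
  Node 3: (V_3 - V_2)/15 + (V_3 - 0)/12000 = 0
  Node 4: (V_4 - V_5)/3 + (V_4 - 9)/5100 = 0
  Node 5: (V_5 - V_4)/3 + (V_5 - V_6)/8200 + (V_5 - V_1)/2700 = 0
  Node 6: (V_6 - V_5)/8200 + (V_6 - 0)/27 + (V_6 - V_2)/36 = 0
Collecting terms (coefficients in siemens):
  0.1081·V_1 - 0.007692·V_2 - 0.0003704·V_5 = 0.9
  0.1021·V_2 - 0.007692·V_1 - 0.06667·V_3 - 0.02778·V_6 = 0
  0.06675·V_3 - 0.06667·V_2 = 0
  0.3335·V_4 - 0.3333·V_5 = 0.001765
  0.3338·V_5 - 0.0003704·V_1 - 0.3333·V_4 - 0.000122·V_6 = 0
  0.06494·V_6 - 0.02778·V_2 - 0.000122·V_5 = 0
Solving these 6 simultaneous equations (Gaussian elimination) gives:
  V_1 = 8.553 V, V_2 = 2.796 V, V_3 = 2.792 V, V_4 = 7.38 V
  V_5 = 7.379 V, V_6 = 1.21 V
The requested potential is V_6 = 1.21 V.

Final answer: V_6 = 1.21 V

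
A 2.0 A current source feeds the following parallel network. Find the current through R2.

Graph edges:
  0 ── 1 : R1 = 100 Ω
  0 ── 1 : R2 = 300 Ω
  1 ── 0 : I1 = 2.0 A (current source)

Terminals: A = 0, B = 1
All resistors sit directly between nodes 0 and 1, so they are in parallel and share one voltage V; the full source current 2 A splits among them.
1/R_par = 1/100 + 1/300 = 0.01333 S  =>  R_par = 75 Ω
V = I × R_par = 2 × 75 = 150 V
I_R2 = V/R2 = 150/300 = 0.5 A

Final answer: 0.5 A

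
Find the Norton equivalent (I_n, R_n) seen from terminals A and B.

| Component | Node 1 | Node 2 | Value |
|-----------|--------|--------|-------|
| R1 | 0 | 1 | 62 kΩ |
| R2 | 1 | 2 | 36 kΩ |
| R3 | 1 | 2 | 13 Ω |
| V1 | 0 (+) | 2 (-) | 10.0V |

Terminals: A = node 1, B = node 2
Find the Thévenin equivalent first; then I_n = V_th/R_th and R_n = R_th.
Step 1 — V_th is the open-circuit voltage V_A - V_B (nothing connected across the terminals).
Nodal analysis, taking node 2 as the 0 V reference.
Source V1 fixes V_0 = 10 V.
KCL at each unknown node (sum of currents leaving = 0; resistances in Ω):
  Node 1: (V_1 - 10)/62000 + (V_1 - 0)/36000 + (V_1 - 0)/13 = 0
Collecting terms: 0.07697 × V_1 = 0.0001613  =>  V_1 = 0.002096 V
V_th = V_1 - V_2 = 0.002096 - 0 = 0.002096 V
Step 2 — R_th: zero the source — replace V1 by a short circuit (node 2 merges into node 0) — and find the resistance seen between A (node 1) and B (node 0).
Reduce the network between node 1 (A) and node 0 (B) by series/parallel combination:
  Rp1 = R1 ‖ R2 ‖ R3 (parallel, all between nodes 0 and 1) = 1/(1/62000 + 1/36000 + 1/13) = 12.99 Ω
R_th = 12.99 Ω
I_n = V_th/R_th = 0.002096/12.99 = 0.0001613 A, and R_n = R_th = 12.99 Ω

Final answer: I_n = 0.0001613 A, R_n = 12.99 Ω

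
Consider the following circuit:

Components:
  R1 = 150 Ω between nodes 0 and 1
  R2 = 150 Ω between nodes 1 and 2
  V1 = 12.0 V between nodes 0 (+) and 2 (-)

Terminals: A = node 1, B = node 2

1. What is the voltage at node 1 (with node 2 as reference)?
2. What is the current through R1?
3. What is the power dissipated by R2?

Nodal analysis, taking node 2 as the 0 V reference.
Source V1 fixes V_0 = 12 V.
KCL at each unknown node (sum of currents leaving = 0; resistances in Ω):
  Node 1: (V_1 - 12)/150 + (V_1 - 0)/150 = 0
Collecting terms: 0.01333 × V_1 = 0.08  =>  V_1 = 6 V
Part 1:
  Read off the nodal solution: V_1 = 6 V
Part 2:
  I_R1 = (V_0 - V_1)/R1 = (12 - 6)/150 = 0.04 A
  Magnitude: I_R1 = 0.04 A
Part 3:
  I_R2 = (V_1 - V_2)/R2 = (6 - 0)/150 = 0.04 A
  P_R2 = I_R2² × R2 = (0.04)² × 150 = 0.24 W

Final answers:
1. V_1 = 6 V
2. I_R1 = 0.04 A
3. P_R2 = 0.24 W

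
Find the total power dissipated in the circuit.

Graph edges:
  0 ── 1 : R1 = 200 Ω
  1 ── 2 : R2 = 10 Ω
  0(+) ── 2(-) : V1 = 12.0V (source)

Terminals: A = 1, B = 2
Nodal analysis, taking node 2 as the 0 V reference.
Source V1 fixes V_0 = 12 V.
KCL at each unknown node (sum of currents leaving = 0; resistances in Ω):
  Node 1: (V_1 - 12)/200 + (V_1 - 0)/10 = 0
Collecting terms: 0.105 × V_1 = 0.06  =>  V_1 = 0.5714 V
Power in each resistor, P = (ΔV)²/R:
  P_R1 = (12 - 0.5714)²/200 = 0.6531 W
  P_R2 = (0.5714 - 0)²/10 = 0.03265 W
P_total = P_R1 + P_R2 = 0.6857 W

Final answer: 0.6857 W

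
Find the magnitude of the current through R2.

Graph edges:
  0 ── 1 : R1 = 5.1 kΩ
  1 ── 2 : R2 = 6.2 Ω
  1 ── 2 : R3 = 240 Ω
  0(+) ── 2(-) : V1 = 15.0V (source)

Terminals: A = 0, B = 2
Nodal analysis, taking node 2 as the 0 V reference.
Source V1 fixes V_0 = 15 V.
KCL at each unknown node (sum of currents leaving = 0; resistances in Ω):
  Node 1: (V_1 - 15)/5100 + (V_1 - 0)/6.2 + (V_1 - 0)/240 = 0
Collecting terms: 0.1657 × V_1 = 0.002941  =>  V_1 = 0.01776 V
I_R2 = (V_1 - V_2)/R2 = (0.01776 - 0)/6.2 = 0.002864 A
|I_R2| = 0.002864 A

Final answer: |I_R2| = 0.002864 A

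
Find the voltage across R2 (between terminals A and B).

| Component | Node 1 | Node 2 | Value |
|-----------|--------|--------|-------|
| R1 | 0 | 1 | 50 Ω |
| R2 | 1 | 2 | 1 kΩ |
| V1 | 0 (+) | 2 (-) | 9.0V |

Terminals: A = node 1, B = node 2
R1 and R2 are in series across V1 (node 0 → node 1 → node 2), and the output A–B is taken across R2, so this is a voltage divider.
Series current: I = V1/(R1 + R2) = 9/(50 + 1000) = 9/1050 = 0.008571 A
V_R2 = I × R2 = V1 × R2/(R1 + R2) = 9 × 1000/1050 = 8.571 V

Final answer: 8.571 V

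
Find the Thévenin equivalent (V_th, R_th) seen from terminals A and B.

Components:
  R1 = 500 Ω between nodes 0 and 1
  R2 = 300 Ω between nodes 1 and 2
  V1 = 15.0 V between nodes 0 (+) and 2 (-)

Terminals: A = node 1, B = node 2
Step 1 — V_th is the open-circuit voltage V_A - V_B (nothing connected across the terminals).
Nodal analysis, taking node 2 as the 0 V reference.
Source V1 fixes V_0 = 15 V.
KCL at each unknown node (sum of currents leaving = 0; resistances in Ω):
  Node 1: (V_1 - 15)/500 + (V_1 - 0)/300 = 0
Collecting terms: 0.005333 × V_1 = 0.03  =>  V_1 = 5.625 V
V_th = V_1 - V_2 = 5.625 - 0 = 5.625 V
Step 2 — R_th: zero the source — replace V1 by a short circuit (node 2 merges into node 0) — and find the resistance seen between A (node 1) and B (node 0).
Reduce the network between node 1 (A) and node 0 (B) by series/parallel combination:
  Rp1 = R1 ‖ R2 (parallel, both between nodes 0 and 1) = 1/(1/500 + 1/300) = 187.5 Ω
R_th = 187.5 Ω

Final answer: V_th = 5.625 V, R_th = 187.5 Ω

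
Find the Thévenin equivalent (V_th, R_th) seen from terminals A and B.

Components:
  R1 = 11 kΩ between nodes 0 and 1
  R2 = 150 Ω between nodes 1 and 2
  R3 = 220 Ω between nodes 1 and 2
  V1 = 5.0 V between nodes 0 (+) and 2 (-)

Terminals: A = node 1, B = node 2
Step 1 — V_th is the open-circuit voltage V_A - V_B (nothing connected across the terminals).
Nodal analysis, taking node 2 as the 0 V reference.
Source V1 fixes V_0 = 5 V.
KCL at each unknown node (sum of currents leaving = 0; resistances in Ω):
  Node 1: (V_1 - 5)/11000 + (V_1 - 0)/150 + (V_1 - 0)/220 = 0
Collecting terms: 0.0113 × V_1 = 0.0004545  =>  V_1 = 0.04021 V
V_th = V_1 - V_2 = 0.04021 - 0 = 0.04021 V
Step 2 — R_th: zero the source — replace V1 by a short circuit (node 2 merges into node 0) — and find the resistance seen between A (node 1) and B (node 0).
Reduce the network between node 1 (A) and node 0 (B) by series/parallel combination:
  Rp1 = R1 ‖ R2 ‖ R3 (parallel, all between nodes 0 and 1) = 1/(1/11000 + 1/150 + 1/220) = 88.47 Ω
R_th = 88.47 Ω

Final answer: V_th = 0.04021 V, R_th = 88.47 Ω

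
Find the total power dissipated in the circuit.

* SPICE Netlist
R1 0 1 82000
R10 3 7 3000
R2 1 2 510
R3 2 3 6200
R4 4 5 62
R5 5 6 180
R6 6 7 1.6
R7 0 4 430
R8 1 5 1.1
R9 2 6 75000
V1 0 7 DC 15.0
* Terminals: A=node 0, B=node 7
Nodal analysis, taking node 7 as the 0 V reference.
Source V1 fixes V_0 = 15 V.
KCL at each unknown node (sum of currents leaving = 0; resistances in Ω):
  Node 1: (V_1 - 15)/82000 + (V_1 - V_2)/510 + (V_1 - V_5)/1.1 = 0
  Node 2: (V_2 - V_1)/510 + (V_2 - V_3)/6200 + (V_2 - V_6)/75000 = 0
  Node 3: (V_3 - V_2)/6200 + (V_3 - 0)/3000 = 0
  Node 4: (V_4 - V_5)/62 + (V_4 - 15)/430 = 0
  Node 5: (V_5 - V_4)/62 + (V_5 - V_6)/180 + (V_5 - V_1)/1.1 = 0
  Node 6: (V_6 - V_5)/180 + (V_6 - 0)/1.6 + (V_6 - V_2)/75000 = 0
Collecting terms (coefficients in siemens):
  0.9111·V_1 - 0.001961·V_2 - 0.9091·V_5 = 0.0001829
  0.002135·V_2 - 0.001961·V_1 - 0.0001613·V_3 - 0.00001333·V_6 = 0
  0.0004946·V_3 - 0.0001613·V_2 = 0
  0.01845·V_4 - 0.01613·V_5 = 0.03488
  0.9308·V_5 - 0.9091·V_1 - 0.01613·V_4 - 0.005556·V_6 = 0
  0.6306·V_6 - 0.00001333·V_2 - 0.005556·V_5 = 0
Solving these 6 simultaneous equations (Gaussian elimination) gives:
  V_1 = 4.001 V, V_2 = 3.766 V, V_3 = 1.228 V, V_4 = 5.387 V
  V_5 = 4.001 V, V_6 = 0.03533 V
Power in each resistor, P = (ΔV)²/R:
  P_R1 = (15 - 4.001)²/82000 = 0.001475 W
  P_R2 = (4.001 - 3.766)²/510 = 0.0001075 W
  P_R3 = (3.766 - 1.228)²/6200 = 0.001039 W
  P_R4 = (5.387 - 4.001)²/62 = 0.03099 W
  P_R5 = (4.001 - 0.03533)²/180 = 0.08736 W
  P_R6 = (0.03533 - 0)²/1.6 = 0.0007801 W
  P_R7 = (15 - 5.387)²/430 = 0.2149 W
  P_R8 = (4.001 - 4.001)²/1.1 = 0.0000001162 W
  P_R9 = (3.766 - 0.03533)²/75000 = 0.0001856 W
  P_R10 = (1.228 - 0)²/3000 = 0.0005028 W
P_total = P_R1 + P_R2 + P_R3 + P_R4 + P_R5 + P_R6 + P_R7 + P_R8 + P_R9 + P_R10 = 0.3374 W

Final answer: 0.3374 W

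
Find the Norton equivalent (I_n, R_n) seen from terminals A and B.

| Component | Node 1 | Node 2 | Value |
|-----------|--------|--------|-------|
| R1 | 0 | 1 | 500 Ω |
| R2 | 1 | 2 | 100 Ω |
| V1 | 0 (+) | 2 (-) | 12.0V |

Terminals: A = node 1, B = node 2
Find the Thévenin equivalent first; then I_n = V_th/R_th and R_n = R_th.
Step 1 — V_th is the open-circuit voltage V_A - V_B (nothing connected across the terminals).
Nodal analysis, taking node 2 as the 0 V reference.
Source V1 fixes V_0 = 12 V.
KCL at each unknown node (sum of currents leaving = 0; resistances in Ω):
  Node 1: (V_1 - 12)/500 + (V_1 - 0)/100 = 0
Collecting terms: 0.012 × V_1 = 0.024  =>  V_1 = 2 V
V_th = V_1 - V_2 = 2 - 0 = 2 V
Step 2 — R_th: zero the source — replace V1 by a short circuit (node 2 merges into node 0) — and find the resistance seen between A (node 1) and B (node 0).
Reduce the network between node 1 (A) and node 0 (B) by series/parallel combination:
  Rp1 = R1 ‖ R2 (parallel, both between nodes 0 and 1) = 1/(1/500 + 1/100) = 83.33 Ω
R_th = 83.33 Ω
I_n = V_th/R_th = 2/83.33 = 0.024 A, and R_n = R_th = 83.33 Ω

Final answer: I_n = 0.024 A, R_n = 83.33 Ω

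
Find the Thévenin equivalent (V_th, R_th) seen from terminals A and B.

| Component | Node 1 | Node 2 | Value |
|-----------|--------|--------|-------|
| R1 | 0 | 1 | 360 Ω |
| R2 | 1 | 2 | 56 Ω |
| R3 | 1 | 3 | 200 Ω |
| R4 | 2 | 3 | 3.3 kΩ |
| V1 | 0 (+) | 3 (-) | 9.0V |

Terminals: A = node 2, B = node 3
Step 1 — V_th is the open-circuit voltage V_A - V_B (nothing connected across the terminals).
Nodal analysis, taking node 3 as the 0 V reference.
Source V1 fixes V_0 = 9 V.
KCL at each unknown node (sum of currents leaving = 0; resistances in Ω):
  Node 1: (V_1 - 9)/360 + (V_1 - V_2)/56 + (V_1 - 0)/200 = 0
  Node 2: (V_2 - V_1)/56 + (V_2 - 0)/3300 = 0
Collecting terms (coefficients in siemens):
  0.02563·V_1 - 0.01786·V_2 = 0.025
  0.01816·V_2 - 0.01786·V_1 = 0
Determinant D = (0.02563)(0.01816) - (-0.01786)(-0.01786) = 0.0001467
V_1 = [(0.025)(0.01816) - (-0.01786)(0)]/D = 3.096 V
V_2 = [(0.02563)(0) - (0.025)(-0.01786)]/D = 3.044 V
V_th = V_2 - V_3 = 3.044 - 0 = 3.044 V
Step 2 — R_th: zero the source — replace V1 by a short circuit (node 3 merges into node 0) — and find the resistance seen between A (node 2) and B (node 0).
Reduce the network between node 2 (A) and node 0 (B) by series/parallel combination:
  Rp1 = R1 ‖ R3 (parallel, both between nodes 0 and 1) = 1/(1/360 + 1/200) = 128.6 Ω
  Rs1 = R2 + Rp1 (series, joined only at node 1) = 56 + 128.6 = 184.6 Ω
  Rp2 = R4 ‖ Rs1 (parallel, both between nodes 0 and 2) = 1/(1/3300 + 1/184.6) = 174.8 Ω
R_th = 174.8 Ω

Final answer: V_th = 3.044 V, R_th = 174.8 Ω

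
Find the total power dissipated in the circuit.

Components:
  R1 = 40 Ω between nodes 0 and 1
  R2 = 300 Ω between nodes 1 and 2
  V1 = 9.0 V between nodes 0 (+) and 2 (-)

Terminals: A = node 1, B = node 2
Nodal analysis, taking node 2 as the 0 V reference.
Source V1 fixes V_0 = 9 V.
KCL at each unknown node (sum of currents leaving = 0; resistances in Ω):
  Node 1: (V_1 - 9)/40 + (V_1 - 0)/300 = 0
Collecting terms: 0.02833 × V_1 = 0.225  =>  V_1 = 7.941 V
Power in each resistor, P = (ΔV)²/R:
  P_R1 = (9 - 7.941)²/40 = 0.02803 W
  P_R2 = (7.941 - 0)²/300 = 0.2102 W
P_total = P_R1 + P_R2 = 0.2382 W

Final answer: 0.2382 W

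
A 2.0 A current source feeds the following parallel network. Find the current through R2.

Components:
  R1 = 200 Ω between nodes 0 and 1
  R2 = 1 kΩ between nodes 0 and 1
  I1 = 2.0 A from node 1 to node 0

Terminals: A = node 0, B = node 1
All resistors sit directly between nodes 0 and 1, so they are in parallel and share one voltage V; the full source current 2 A splits among them.
1/R_par = 1/200 + 1/1000 = 0.006 S  =>  R_par = 166.7 Ω
V = I × R_par = 2 × 166.7 = 333.3 V
I_R2 = V/R2 = 333.3/1000 = 0.3333 A

Final answer: 0.3333 A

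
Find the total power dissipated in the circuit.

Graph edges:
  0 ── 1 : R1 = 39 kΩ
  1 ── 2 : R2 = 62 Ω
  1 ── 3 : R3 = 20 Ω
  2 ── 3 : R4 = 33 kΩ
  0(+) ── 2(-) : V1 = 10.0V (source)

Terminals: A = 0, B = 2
Nodal analysis, taking node 2 as the 0 V reference.
Source V1 fixes V_0 = 10 V.
KCL at each unknown node (sum of currents leaving = 0; resistances in Ω):
  Node 1: (V_1 - 10)/39000 + (V_1 - 0)/62 + (V_1 - V_3)/20 = 0
  Node 3: (V_3 - V_1)/20 + (V_3 - 0)/33000 = 0
Collecting terms (coefficients in siemens):
  0.06615·V_1 - 0.05·V_3 = 0.0002564
  0.05003·V_3 - 0.05·V_1 = 0
Determinant D = (0.06615)(0.05003) - (-0.05)(-0.05) = 0.0008097
V_1 = [(0.0002564)(0.05003) - (-0.05)(0)]/D = 0.01584 V
V_3 = [(0.06615)(0) - (0.0002564)(-0.05)]/D = 0.01583 V
Power in each resistor, P = (ΔV)²/R:
  P_R1 = (10 - 0.01584)²/39000 = 0.002556 W
  P_R2 = (0.01584 - 0)²/62 = 0.000004048 W
  P_R3 = (0.01584 - 0.01583)²/20 = 0.000000000004604 W
  P_R4 = (0 - 0.01583)²/33000 = 0.000000007596 W
P_total = P_R1 + P_R2 + P_R3 + P_R4 = 0.00256 W

Final answer: 0.00256 W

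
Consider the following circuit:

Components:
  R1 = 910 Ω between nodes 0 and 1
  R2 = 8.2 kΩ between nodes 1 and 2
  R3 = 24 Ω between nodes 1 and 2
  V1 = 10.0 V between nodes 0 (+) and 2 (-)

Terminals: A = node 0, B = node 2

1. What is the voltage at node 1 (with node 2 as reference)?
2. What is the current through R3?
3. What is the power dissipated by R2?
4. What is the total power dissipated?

Nodal analysis, taking node 2 as the 0 V reference.
Source V1 fixes V_0 = 10 V.
KCL at each unknown node (sum of currents leaving = 0; resistances in Ω):
  Node 1: (V_1 - 10)/910 + (V_1 - 0)/8200 + (V_1 - 0)/24 = 0
Collecting terms: 0.04289 × V_1 = 0.01099  =>  V_1 = 0.2562 V
Part 1:
  Read off the nodal solution: V_1 = 0.2562 V
Part 2:
  I_R3 = (V_1 - V_2)/R3 = (0.2562 - 0)/24 = 0.01068 A
  Magnitude: I_R3 = 0.01068 A
Part 3:
  I_R2 = (V_1 - V_2)/R2 = (0.2562 - 0)/8200 = 0.00003125 A
  P_R2 = I_R2² × R2 = (0.00003125)² × 8200 = 0.000008006 W
Part 4:
  Power in each resistor, P = (ΔV)²/R:
    P_R1 = (10 - 0.2562)²/910 = 0.1043 W
    P_R2 = (0.2562 - 0)²/8200 = 0.000008006 W
    P_R3 = (0.2562 - 0)²/24 = 0.002736 W
  P_total = P_R1 + P_R2 + P_R3 = 0.1071 W

Final answers:
1. V_1 = 0.2562 V
2. I_R3 = 0.01068 A
3. P_R2 = 8.006e-06 W
4. P_total = 0.1071 W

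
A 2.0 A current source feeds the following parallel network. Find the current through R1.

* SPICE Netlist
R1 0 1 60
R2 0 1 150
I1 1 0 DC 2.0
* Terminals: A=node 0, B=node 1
All resistors sit directly between nodes 0 and 1, so they are in parallel and share one voltage V; the full source current 2 A splits among them.
1/R_par = 1/60 + 1/150 = 0.02333 S  =>  R_par = 42.86 Ω
V = I × R_par = 2 × 42.86 = 85.71 V
I_R1 = V/R1 = 85.71/60 = 1.429 A

Final answer: 1.429 A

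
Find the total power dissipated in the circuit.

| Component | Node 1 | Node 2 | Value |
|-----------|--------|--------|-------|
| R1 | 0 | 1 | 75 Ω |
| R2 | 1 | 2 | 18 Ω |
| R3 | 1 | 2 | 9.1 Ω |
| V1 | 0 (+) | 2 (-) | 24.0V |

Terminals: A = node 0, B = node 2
Nodal analysis, taking node 2 as the 0 V reference.
Source V1 fixes V_0 = 24 V.
KCL at each unknown node (sum of currents leaving = 0; resistances in Ω):
  Node 1: (V_1 - 24)/75 + (V_1 - 0)/18 + (V_1 - 0)/9.1 = 0
Collecting terms: 0.1788 × V_1 = 0.32  =>  V_1 = 1.79 V
Power in each resistor, P = (ΔV)²/R:
  P_R1 = (24 - 1.79)²/75 = 6.577 W
  P_R2 = (1.79 - 0)²/18 = 0.178 W
  P_R3 = (1.79 - 0)²/9.1 = 0.3521 W
P_total = P_R1 + P_R2 + P_R3 = 7.107 W

Final answer: 7.107 W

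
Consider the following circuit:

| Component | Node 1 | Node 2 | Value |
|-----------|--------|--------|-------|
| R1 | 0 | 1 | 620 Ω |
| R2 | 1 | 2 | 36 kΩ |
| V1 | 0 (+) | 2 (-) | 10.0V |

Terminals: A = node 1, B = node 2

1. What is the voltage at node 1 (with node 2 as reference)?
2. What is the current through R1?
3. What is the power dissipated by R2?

Nodal analysis, taking node 2 as the 0 V reference.
Source V1 fixes V_0 = 10 V.
KCL at each unknown node (sum of currents leaving = 0; resistances in Ω):
  Node 1: (V_1 - 10)/620 + (V_1 - 0)/36000 = 0
Collecting terms: 0.001641 × V_1 = 0.01613  =>  V_1 = 9.831 V
Part 1:
  Read off the nodal solution: V_1 = 9.831 V
Part 2:
  I_R1 = (V_0 - V_1)/R1 = (10 - 9.831)/620 = 0.0002731 A
  Magnitude: I_R1 = 0.0002731 A
Part 3:
  I_R2 = (V_1 - V_2)/R2 = (9.831 - 0)/36000 = 0.0002731 A
  P_R2 = I_R2² × R2 = (0.0002731)² × 36000 = 0.002685 W

Final answers:
1. V_1 = 9.831 V
2. I_R1 = 0.0002731 A
3. P_R2 = 0.002685 W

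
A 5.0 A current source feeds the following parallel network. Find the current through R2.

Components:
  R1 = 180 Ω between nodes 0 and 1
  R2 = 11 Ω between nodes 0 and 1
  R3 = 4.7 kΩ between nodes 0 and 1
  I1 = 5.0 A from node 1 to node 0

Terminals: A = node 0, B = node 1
All resistors sit directly between nodes 0 and 1, so they are in parallel and share one voltage V; the full source current 5 A splits among them.
1/R_par = 1/180 + 1/11 + 1/4700 = 0.09668 S  =>  R_par = 10.34 Ω
V = I × R_par = 5 × 10.34 = 51.72 V
I_R2 = V/R2 = 51.72/11 = 4.702 A

Final answer: 4.702 A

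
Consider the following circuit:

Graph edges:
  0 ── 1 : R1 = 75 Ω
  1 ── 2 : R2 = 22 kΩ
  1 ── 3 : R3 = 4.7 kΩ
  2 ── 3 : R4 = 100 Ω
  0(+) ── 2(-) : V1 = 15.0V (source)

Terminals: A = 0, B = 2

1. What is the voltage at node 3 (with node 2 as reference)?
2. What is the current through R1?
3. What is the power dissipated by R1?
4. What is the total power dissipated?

Nodal analysis, taking node 2 as the 0 V reference.
Source V1 fixes V_0 = 15 V.
KCL at each unknown node (sum of currents leaving = 0; resistances in Ω):
  Node 1: (V_1 - 15)/75 + (V_1 - 0)/22000 + (V_1 - V_3)/4700 = 0
  Node 3: (V_3 - V_1)/4700 + (V_3 - 0)/100 = 0
Collecting terms (coefficients in siemens):
  0.01359·V_1 - 0.0002128·V_3 = 0.2
  0.01021·V_3 - 0.0002128·V_1 = 0
Determinant D = (0.01359)(0.01021) - (-0.0002128)(-0.0002128) = 0.0001388
V_1 = [(0.2)(0.01021) - (-0.0002128)(0)]/D = 14.72 V
V_3 = [(0.01359)(0) - (0.2)(-0.0002128)]/D = 0.3067 V
Part 1:
  Read off the nodal solution: V_3 = 0.3067 V
Part 2:
  I_R1 = (V_0 - V_1)/R1 = (15 - 14.72)/75 = 0.003736 A
  Magnitude: I_R1 = 0.003736 A
Part 3:
  I_R1 = (V_0 - V_1)/R1 = (15 - 14.72)/75 = 0.003736 A
  P_R1 = I_R1² × R1 = (0.003736)² × 75 = 0.001047 W
Part 4:
  Power in each resistor, P = (ΔV)²/R:
    P_R1 = (15 - 14.72)²/75 = 0.001047 W
    P_R2 = (14.72 - 0)²/22000 = 0.009849 W
    P_R3 = (14.72 - 0.3067)²/4700 = 0.0442 W
    P_R4 = (0 - 0.3067)²/100 = 0.0009404 W
  P_total = P_R1 + P_R2 + P_R3 + P_R4 = 0.05604 W

Final answers:
1. V_3 = 0.3067 V
2. I_R1 = 0.003736 A
3. P_R1 = 0.001047 W
4. P_total = 0.05604 W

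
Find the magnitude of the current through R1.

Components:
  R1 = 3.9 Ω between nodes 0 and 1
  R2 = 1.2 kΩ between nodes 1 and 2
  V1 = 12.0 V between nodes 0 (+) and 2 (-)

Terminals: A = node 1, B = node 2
Nodal analysis, taking node 2 as the 0 V reference.
Source V1 fixes V_0 = 12 V.
KCL at each unknown node (sum of currents leaving = 0; resistances in Ω):
  Node 1: (V_1 - 12)/3.9 + (V_1 - 0)/1200 = 0
Collecting terms: 0.2572 × V_1 = 3.077  =>  V_1 = 11.96 V
I_R1 = (V_0 - V_1)/R1 = (12 - 11.96)/3.9 = 0.009968 A
|I_R1| = 0.009968 A

Final answer: |I_R1| = 0.009968 A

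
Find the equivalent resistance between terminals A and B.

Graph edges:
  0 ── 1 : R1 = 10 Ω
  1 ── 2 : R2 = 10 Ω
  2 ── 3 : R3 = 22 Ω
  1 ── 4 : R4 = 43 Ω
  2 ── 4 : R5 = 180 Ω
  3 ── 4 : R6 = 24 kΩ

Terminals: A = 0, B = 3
The network is not a plain series/parallel combination. Inject a 1 A test current into terminal A (node 0) and return it from terminal B (node 3); then R_eq = V_A / (1 A).
Nodal analysis, taking node 3 as the 0 V reference.
Current source I_test pushes 1 A into node 0 and draws it out of node 3.
KCL at each unknown node (sum of currents leaving = 0; resistances in Ω):
  Node 0: (V_0 - V_1)/10 - 1 = 0
  Node 1: (V_1 - V_0)/10 + (V_1 - V_2)/10 + (V_1 - V_4)/43 = 0
  Node 2: (V_2 - V_1)/10 + (V_2 - 0)/22 + (V_2 - V_4)/180 = 0
  Node 4: (V_4 - V_1)/43 + (V_4 - V_2)/180 + (V_4 - 0)/24000 = 0
Collecting terms (coefficients in siemens):
  0.1·V_0 - 0.1·V_1 = 1
  0.2233·V_1 - 0.1·V_0 - 0.1·V_2 - 0.02326·V_4 = 0
  0.151·V_2 - 0.1·V_1 - 0.005556·V_4 = 0
  0.02885·V_4 - 0.02326·V_1 - 0.005556·V_2 = 0
Solving these 4 simultaneous equations (Gaussian elimination) gives:
  V_0 = 41.53 V, V_1 = 31.53 V, V_2 = 21.97 V, V_4 = 29.65 V
R_eq = V_0 / 1 A = 41.53 Ω

Final answer: 41.53 Ω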